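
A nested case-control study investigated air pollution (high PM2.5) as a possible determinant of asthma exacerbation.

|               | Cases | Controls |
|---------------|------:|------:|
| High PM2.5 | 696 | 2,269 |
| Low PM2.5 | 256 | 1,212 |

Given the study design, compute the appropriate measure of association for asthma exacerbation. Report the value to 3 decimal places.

1.452

Cells: a = 696, b = 2269, c = 256, d = 1212.
This is a nested case-control study: participants were sampled on outcome status, so risks in the source population cannot be estimated directly — relative risk is not valid here. The odds ratio is the appropriate measure.
OR = (a·d)/(b·c) = (696 × 1212) / (2269 × 256) = 843552 / 580864 = 1.45224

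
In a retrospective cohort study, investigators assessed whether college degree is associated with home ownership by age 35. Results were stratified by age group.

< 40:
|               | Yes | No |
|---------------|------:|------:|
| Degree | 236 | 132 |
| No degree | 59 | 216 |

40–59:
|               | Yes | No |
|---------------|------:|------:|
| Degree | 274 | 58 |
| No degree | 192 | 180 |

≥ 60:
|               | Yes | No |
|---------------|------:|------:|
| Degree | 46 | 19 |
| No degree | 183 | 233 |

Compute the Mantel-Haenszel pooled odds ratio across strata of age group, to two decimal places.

OR_MH = Σ(aᵢdᵢ/nᵢ) / Σ(bᵢcᵢ/nᵢ), where nᵢ is the stratum total.
Stratum 1 (< 40): n = 643; a·d/n = 236·216/643 = 79.2784; b·c/n = 132·59/643 = 12.1120
Stratum 2 (40–59): n = 704; a·d/n = 274·180/704 = 70.0568; b·c/n = 58·192/704 = 15.8182
Stratum 3 (≥ 60): n = 481; a·d/n = 46·233/481 = 22.2827; b·c/n = 19·183/481 = 7.2287
OR_MH = (79.2784 + 70.0568 + 22.2827) / (12.1120 + 15.8182 + 7.2287) = 171.6179 / 35.1588 = 4.88122

4.88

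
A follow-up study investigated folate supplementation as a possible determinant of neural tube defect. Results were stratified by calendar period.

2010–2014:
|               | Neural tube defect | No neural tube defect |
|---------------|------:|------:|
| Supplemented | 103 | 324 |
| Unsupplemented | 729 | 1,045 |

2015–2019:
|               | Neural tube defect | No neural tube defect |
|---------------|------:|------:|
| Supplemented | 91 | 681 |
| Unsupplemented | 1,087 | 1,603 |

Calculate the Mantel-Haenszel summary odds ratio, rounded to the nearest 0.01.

0.28

OR_MH = Σ(aᵢdᵢ/nᵢ) / Σ(bᵢcᵢ/nᵢ), where nᵢ is the stratum total.
Stratum 1 (2010–2014): n = 2201; a·d/n = 103·1045/2201 = 48.9028; b·c/n = 324·729/2201 = 107.3130
Stratum 2 (2015–2019): n = 3462; a·d/n = 91·1603/3462 = 42.1355; b·c/n = 681·1087/3462 = 213.8206
OR_MH = (48.9028 + 42.1355) / (107.3130 + 213.8206) = 91.0382 / 321.1337 = 0.28349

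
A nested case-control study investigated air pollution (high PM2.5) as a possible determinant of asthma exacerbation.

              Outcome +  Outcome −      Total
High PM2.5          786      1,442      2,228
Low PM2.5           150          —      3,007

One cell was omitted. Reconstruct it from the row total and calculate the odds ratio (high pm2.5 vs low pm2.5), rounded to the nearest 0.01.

The missing cell is in the unexposed row: 3007 − 150 = 2857.
So a = 786, b = 1442, c = 150, d = 2857.
OR = (a·d)/(b·c) = (786 × 2857) / (1442 × 150) = 2245602 / 216300 = 10.38189

10.38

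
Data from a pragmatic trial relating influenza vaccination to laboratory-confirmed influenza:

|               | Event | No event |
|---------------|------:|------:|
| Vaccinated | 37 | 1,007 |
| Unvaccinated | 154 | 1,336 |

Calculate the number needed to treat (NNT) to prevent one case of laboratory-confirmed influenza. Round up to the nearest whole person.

Risk in treated group = 37/1044 = 0.03544; risk in control = 154/1490 = 0.10336.
Absolute risk reduction = 0.10336 − 0.03544 = 0.06792
NNT = 1 / ARR = 1 / 0.06792 = 14.724 → round up → 15

15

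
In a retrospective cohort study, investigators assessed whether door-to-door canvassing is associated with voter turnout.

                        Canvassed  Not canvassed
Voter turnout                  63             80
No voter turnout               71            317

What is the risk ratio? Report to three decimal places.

2.333

Reading the table with exposure as columns: a = 63 (Canvassed, case), b = 71 (Canvassed, non-case), c = 80 (Not canvassed, case), d = 317.
Risk in exposed = 63/134 = 0.47015; risk in unexposed = 80/397 = 0.20151.
RR = 0.47015 / 0.20151 = 2.33312
The risk among the exposed is 2.33 times that among the unexposed.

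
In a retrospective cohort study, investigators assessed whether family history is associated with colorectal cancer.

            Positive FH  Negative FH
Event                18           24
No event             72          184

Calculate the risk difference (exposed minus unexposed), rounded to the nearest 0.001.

0.085

Reading the table with exposure as columns: a = 18 (Positive FH, case), b = 72 (Positive FH, non-case), c = 24 (Negative FH, case), d = 184.
Risk in exposed = 18/90 = 0.200000; risk in unexposed = 24/208 = 0.115385.
Risk difference = 0.200000 − 0.115385 = 0.084615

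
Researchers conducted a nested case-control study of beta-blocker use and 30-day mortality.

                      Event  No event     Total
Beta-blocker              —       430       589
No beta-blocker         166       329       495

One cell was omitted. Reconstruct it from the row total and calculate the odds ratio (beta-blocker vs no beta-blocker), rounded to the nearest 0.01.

0.73

The missing cell is in the exposed row: 589 − 430 = 159.
So a = 159, b = 430, c = 166, d = 329.
OR = (a·d)/(b·c) = (159 × 329) / (430 × 166) = 52311 / 71380 = 0.73285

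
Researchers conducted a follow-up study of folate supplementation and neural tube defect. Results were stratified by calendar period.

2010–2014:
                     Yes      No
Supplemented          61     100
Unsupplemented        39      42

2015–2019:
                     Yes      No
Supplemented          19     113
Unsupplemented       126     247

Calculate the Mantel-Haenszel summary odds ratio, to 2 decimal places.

OR_MH = Σ(aᵢdᵢ/nᵢ) / Σ(bᵢcᵢ/nᵢ), where nᵢ is the stratum total.
Stratum 1 (2010–2014): n = 242; a·d/n = 61·42/242 = 10.5868; b·c/n = 100·39/242 = 16.1157
Stratum 2 (2015–2019): n = 505; a·d/n = 19·247/505 = 9.2931; b·c/n = 113·126/505 = 28.1941
OR_MH = (10.5868 + 9.2931) / (16.1157 + 28.1941) = 19.8798 / 44.3098 = 0.44866

0.45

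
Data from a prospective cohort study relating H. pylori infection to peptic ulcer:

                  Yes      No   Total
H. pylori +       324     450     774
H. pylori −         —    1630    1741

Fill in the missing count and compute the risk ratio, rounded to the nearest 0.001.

The missing cell is in the unexposed row: 1741 − 1630 = 111.
So a = 324, b = 450, c = 111, d = 1630.
RR = [a/(a+b)] / [c/(c+d)] = (324/774) / (111/1741) = 0.41860/0.06376 = 6.56568

6.566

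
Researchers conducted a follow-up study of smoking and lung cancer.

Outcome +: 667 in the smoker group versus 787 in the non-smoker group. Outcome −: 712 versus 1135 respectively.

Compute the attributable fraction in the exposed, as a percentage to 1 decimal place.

15.3

From the description: a = 667, b = 712, c = 787, d = 1135.
Risk in exposed = 667/1379 = 0.48368; risk in unexposed = 787/1922 = 0.40947.
RR = 0.48368/0.40947 = 1.18125
AR% = (RR − 1)/RR × 100 = (1.18125 − 1)/1.18125 × 100 = 15.3436%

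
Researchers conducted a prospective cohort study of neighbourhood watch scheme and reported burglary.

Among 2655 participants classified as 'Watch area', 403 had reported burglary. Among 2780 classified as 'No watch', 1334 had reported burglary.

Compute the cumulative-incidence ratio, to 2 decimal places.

From the description: a = 403, b = 2252, c = 1334, d = 1446.
Risk in exposed = 403/2655 = 0.15179; risk in unexposed = 1334/2780 = 0.47986.
RR = 0.15179 / 0.47986 = 0.31632
The risk is 68% lower among the exposed than among the unexposed.

0.32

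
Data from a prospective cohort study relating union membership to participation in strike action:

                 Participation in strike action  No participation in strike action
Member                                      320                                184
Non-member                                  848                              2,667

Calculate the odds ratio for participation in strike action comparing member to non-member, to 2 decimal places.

5.47

Cells: a = 320, b = 184, c = 848, d = 2667.
OR = (a·d)/(b·c) = (320 × 2667) / (184 × 848) = 853440 / 156032 = 5.46965
The odds of participation in strike action are about 5.47 times as high in the member group.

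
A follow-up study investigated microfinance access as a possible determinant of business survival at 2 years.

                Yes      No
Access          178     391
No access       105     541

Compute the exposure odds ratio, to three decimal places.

Cells: a = 178, b = 391, c = 105, d = 541.
OR = (a·d)/(b·c) = (178 × 541) / (391 × 105) = 96298 / 41055 = 2.34559
The odds of business survival at 2 years are about 2.35 times as high in the access group.

2.346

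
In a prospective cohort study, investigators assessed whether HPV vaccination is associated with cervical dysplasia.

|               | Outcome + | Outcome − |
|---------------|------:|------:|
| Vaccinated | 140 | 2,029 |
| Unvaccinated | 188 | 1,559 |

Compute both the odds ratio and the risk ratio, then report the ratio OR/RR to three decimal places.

0.954

Cells: a = 140, b = 2029, c = 188, d = 1559.
OR = (140·1559)/(2029·188) = 218260/381452 = 0.57218
Risk in exposed = 140/2169 = 0.06455; risk in unexposed = 188/1747 = 0.10761; RR = 0.59980
OR/RR = 0.57218 / 0.59980 = 0.95396
The outcome is not rare, so the OR lies further from 1 than the RR.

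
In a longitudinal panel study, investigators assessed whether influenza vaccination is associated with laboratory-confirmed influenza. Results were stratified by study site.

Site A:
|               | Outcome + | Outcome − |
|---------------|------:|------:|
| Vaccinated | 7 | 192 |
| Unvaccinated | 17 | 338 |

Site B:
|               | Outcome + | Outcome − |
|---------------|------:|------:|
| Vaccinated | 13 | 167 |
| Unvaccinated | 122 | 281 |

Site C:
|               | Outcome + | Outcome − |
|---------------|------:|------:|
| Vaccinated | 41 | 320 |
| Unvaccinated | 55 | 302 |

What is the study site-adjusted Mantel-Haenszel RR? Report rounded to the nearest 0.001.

0.474

RR_MH = Σ(aᵢ·n₀ᵢ/nᵢ) / Σ(cᵢ·n₁ᵢ/nᵢ), with n₁ᵢ = aᵢ+bᵢ (exposed), n₀ᵢ = cᵢ+dᵢ (unexposed), nᵢ = n₁ᵢ+n₀ᵢ.
Stratum 1 (Site A): n₁ = 199, n₀ = 355, n = 554; a·n₀/n = 7·355/554 = 4.4856; c·n₁/n = 17·199/554 = 6.1065
Stratum 2 (Site B): n₁ = 180, n₀ = 403, n = 583; a·n₀/n = 13·403/583 = 8.9863; c·n₁/n = 122·180/583 = 37.6672
Stratum 3 (Site C): n₁ = 361, n₀ = 357, n = 718; a·n₀/n = 41·357/718 = 20.3858; c·n₁/n = 55·361/718 = 27.6532
RR_MH = (4.4856 + 8.9863 + 20.3858) / (6.1065 + 37.6672 + 27.6532) = 33.8576 / 71.4269 = 0.47402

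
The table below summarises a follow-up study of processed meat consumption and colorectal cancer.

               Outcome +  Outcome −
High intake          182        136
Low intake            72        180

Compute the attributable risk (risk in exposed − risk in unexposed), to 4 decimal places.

0.2866

Cells: a = 182, b = 136, c = 72, d = 180.
Risk in exposed = 182/318 = 0.572327; risk in unexposed = 72/252 = 0.285714.
Risk difference = 0.572327 − 0.285714 = 0.286613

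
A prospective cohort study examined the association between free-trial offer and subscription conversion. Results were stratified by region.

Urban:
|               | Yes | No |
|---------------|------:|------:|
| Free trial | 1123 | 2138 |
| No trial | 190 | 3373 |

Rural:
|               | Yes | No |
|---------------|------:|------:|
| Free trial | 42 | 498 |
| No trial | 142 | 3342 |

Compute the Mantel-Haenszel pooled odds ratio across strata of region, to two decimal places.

7.65

OR_MH = Σ(aᵢdᵢ/nᵢ) / Σ(bᵢcᵢ/nᵢ), where nᵢ is the stratum total.
Stratum 1 (Urban): n = 6824; a·d/n = 1123·3373/6824 = 555.0819; b·c/n = 2138·190/6824 = 59.5281
Stratum 2 (Rural): n = 4024; a·d/n = 42·3342/4024 = 34.8817; b·c/n = 498·142/4024 = 17.5736
OR_MH = (555.0819 + 34.8817) / (59.5281 + 17.5736) = 589.9636 / 77.1017 = 7.65176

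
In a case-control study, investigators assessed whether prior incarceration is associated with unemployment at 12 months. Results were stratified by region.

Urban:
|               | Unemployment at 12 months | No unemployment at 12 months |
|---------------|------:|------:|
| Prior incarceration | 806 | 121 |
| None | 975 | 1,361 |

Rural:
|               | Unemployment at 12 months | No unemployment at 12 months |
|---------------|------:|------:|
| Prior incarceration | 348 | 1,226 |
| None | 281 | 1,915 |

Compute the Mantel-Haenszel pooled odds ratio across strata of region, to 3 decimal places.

4.022

OR_MH = Σ(aᵢdᵢ/nᵢ) / Σ(bᵢcᵢ/nᵢ), where nᵢ is the stratum total.
Stratum 1 (Urban): n = 3263; a·d/n = 806·1361/3263 = 336.1833; b·c/n = 121·975/3263 = 36.1554
Stratum 2 (Rural): n = 3770; a·d/n = 348·1915/3770 = 176.7692; b·c/n = 1226·281/3770 = 91.3809
OR_MH = (336.1833 + 176.7692) / (36.1554 + 91.3809) = 512.9525 / 127.5363 = 4.02201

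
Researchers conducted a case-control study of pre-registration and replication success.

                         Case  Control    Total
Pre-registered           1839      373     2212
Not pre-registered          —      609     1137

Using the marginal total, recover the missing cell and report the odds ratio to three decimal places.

5.687

The missing cell is in the unexposed row: 1137 − 609 = 528.
So a = 1839, b = 373, c = 528, d = 609.
OR = (a·d)/(b·c) = (1839 × 609) / (373 × 528) = 1119951 / 196944 = 5.68665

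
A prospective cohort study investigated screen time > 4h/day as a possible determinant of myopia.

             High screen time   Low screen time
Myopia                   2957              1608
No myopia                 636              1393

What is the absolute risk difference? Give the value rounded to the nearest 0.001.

0.287

Reading the table with exposure as columns: a = 2957 (High screen time, case), b = 636 (High screen time, non-case), c = 1608 (Low screen time, case), d = 1393.
Risk in exposed = 2957/3593 = 0.822989; risk in unexposed = 1608/3001 = 0.535821.
Risk difference = 0.822989 − 0.535821 = 0.287168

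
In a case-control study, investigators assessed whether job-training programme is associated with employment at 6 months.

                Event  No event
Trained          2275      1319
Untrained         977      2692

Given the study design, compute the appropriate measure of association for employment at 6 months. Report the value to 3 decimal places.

4.752

Cells: a = 2275, b = 1319, c = 977, d = 2692.
This is a case-control study: participants were sampled on outcome status, so risks in the source population cannot be estimated directly — relative risk is not valid here. The odds ratio is the appropriate measure.
OR = (a·d)/(b·c) = (2275 × 2692) / (1319 × 977) = 6124300 / 1288663 = 4.75244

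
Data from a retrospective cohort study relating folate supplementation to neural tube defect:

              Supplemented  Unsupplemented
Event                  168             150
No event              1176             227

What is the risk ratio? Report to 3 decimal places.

Reading the table with exposure as columns: a = 168 (Supplemented, case), b = 1176 (Supplemented, non-case), c = 150 (Unsupplemented, case), d = 227.
Risk in exposed = 168/1344 = 0.12500; risk in unexposed = 150/377 = 0.39788.
RR = 0.12500 / 0.39788 = 0.31417
The risk is 69% lower among the exposed than among the unexposed.

0.314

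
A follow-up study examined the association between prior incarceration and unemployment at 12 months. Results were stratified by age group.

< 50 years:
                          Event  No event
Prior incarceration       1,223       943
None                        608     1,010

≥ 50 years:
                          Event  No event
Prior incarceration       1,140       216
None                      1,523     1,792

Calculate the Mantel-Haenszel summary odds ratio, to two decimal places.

3.44

OR_MH = Σ(aᵢdᵢ/nᵢ) / Σ(bᵢcᵢ/nᵢ), where nᵢ is the stratum total.
Stratum 1 (< 50 years): n = 3784; a·d/n = 1223·1010/3784 = 326.4350; b·c/n = 943·608/3784 = 151.5180
Stratum 2 (≥ 50 years): n = 4671; a·d/n = 1140·1792/4671 = 437.3539; b·c/n = 216·1523/4671 = 70.4277
OR_MH = (326.4350 + 437.3539) / (151.5180 + 70.4277) = 763.7889 / 221.9457 = 3.44133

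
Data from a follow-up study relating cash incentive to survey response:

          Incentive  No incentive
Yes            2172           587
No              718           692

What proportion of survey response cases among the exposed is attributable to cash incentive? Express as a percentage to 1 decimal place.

Reading the table with exposure as columns: a = 2172 (Incentive, case), b = 718 (Incentive, non-case), c = 587 (No incentive, case), d = 692.
Risk in exposed = 2172/2890 = 0.75156; risk in unexposed = 587/1279 = 0.45895.
RR = 0.75156/0.45895 = 1.63755
AR% = (RR − 1)/RR × 100 = (1.63755 − 1)/1.63755 × 100 = 38.9331%

38.9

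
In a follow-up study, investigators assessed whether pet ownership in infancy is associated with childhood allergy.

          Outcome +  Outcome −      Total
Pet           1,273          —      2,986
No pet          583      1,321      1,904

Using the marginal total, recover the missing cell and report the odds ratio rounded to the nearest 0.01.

The missing cell is in the exposed row: 2986 − 1273 = 1713.
So a = 1273, b = 1713, c = 583, d = 1321.
OR = (a·d)/(b·c) = (1273 × 1321) / (1713 × 583) = 1681633 / 998679 = 1.68386

1.68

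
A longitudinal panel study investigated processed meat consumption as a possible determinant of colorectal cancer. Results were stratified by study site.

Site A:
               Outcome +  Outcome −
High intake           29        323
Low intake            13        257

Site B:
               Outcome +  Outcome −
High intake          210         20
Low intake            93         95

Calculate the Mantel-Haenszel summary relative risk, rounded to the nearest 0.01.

RR_MH = Σ(aᵢ·n₀ᵢ/nᵢ) / Σ(cᵢ·n₁ᵢ/nᵢ), with n₁ᵢ = aᵢ+bᵢ (exposed), n₀ᵢ = cᵢ+dᵢ (unexposed), nᵢ = n₁ᵢ+n₀ᵢ.
Stratum 1 (Site A): n₁ = 352, n₀ = 270, n = 622; a·n₀/n = 29·270/622 = 12.5884; c·n₁/n = 13·352/622 = 7.3569
Stratum 2 (Site B): n₁ = 230, n₀ = 188, n = 418; a·n₀/n = 210·188/418 = 94.4498; c·n₁/n = 93·230/418 = 51.1722
RR_MH = (12.5884 + 94.4498) / (7.3569 + 51.1722) = 107.0382 / 58.5292 = 1.82880

1.83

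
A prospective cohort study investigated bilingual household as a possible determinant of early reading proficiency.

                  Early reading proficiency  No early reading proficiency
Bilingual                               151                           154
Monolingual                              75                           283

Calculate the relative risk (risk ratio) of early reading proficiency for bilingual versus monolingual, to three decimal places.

Cells: a = 151, b = 154, c = 75, d = 283.
Risk in exposed = 151/305 = 0.49508; risk in unexposed = 75/358 = 0.20950.
RR = 0.49508 / 0.20950 = 2.36319
The risk among the exposed is 2.36 times that among the unexposed.

2.363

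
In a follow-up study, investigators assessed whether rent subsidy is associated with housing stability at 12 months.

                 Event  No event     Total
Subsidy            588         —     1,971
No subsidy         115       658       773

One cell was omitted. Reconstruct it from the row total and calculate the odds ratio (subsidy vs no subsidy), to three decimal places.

2.433

The missing cell is in the exposed row: 1971 − 588 = 1383.
So a = 588, b = 1383, c = 115, d = 658.
OR = (a·d)/(b·c) = (588 × 658) / (1383 × 115) = 386904 / 159045 = 2.43267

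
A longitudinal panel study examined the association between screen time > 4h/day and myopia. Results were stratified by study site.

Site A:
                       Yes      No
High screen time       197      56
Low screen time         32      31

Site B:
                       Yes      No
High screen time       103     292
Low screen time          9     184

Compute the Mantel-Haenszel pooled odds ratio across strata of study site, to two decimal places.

OR_MH = Σ(aᵢdᵢ/nᵢ) / Σ(bᵢcᵢ/nᵢ), where nᵢ is the stratum total.
Stratum 1 (Site A): n = 316; a·d/n = 197·31/316 = 19.3259; b·c/n = 56·32/316 = 5.6709
Stratum 2 (Site B): n = 588; a·d/n = 103·184/588 = 32.2313; b·c/n = 292·9/588 = 4.4694
OR_MH = (19.3259 + 32.2313) / (5.6709 + 4.4694) = 51.5572 / 10.1403 = 5.08440

5.08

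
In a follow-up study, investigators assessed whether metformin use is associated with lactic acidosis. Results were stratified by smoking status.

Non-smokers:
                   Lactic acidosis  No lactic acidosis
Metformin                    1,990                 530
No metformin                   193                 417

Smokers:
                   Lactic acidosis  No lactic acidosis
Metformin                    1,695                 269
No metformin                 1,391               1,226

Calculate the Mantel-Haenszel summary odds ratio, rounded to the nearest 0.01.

6.28

OR_MH = Σ(aᵢdᵢ/nᵢ) / Σ(bᵢcᵢ/nᵢ), where nᵢ is the stratum total.
Stratum 1 (Non-smokers): n = 3130; a·d/n = 1990·417/3130 = 265.1214; b·c/n = 530·193/3130 = 32.6805
Stratum 2 (Smokers): n = 4581; a·d/n = 1695·1226/4581 = 453.6280; b·c/n = 269·1391/4581 = 81.6806
OR_MH = (265.1214 + 453.6280) / (32.6805 + 81.6806) = 718.7494 / 114.3611 = 6.28491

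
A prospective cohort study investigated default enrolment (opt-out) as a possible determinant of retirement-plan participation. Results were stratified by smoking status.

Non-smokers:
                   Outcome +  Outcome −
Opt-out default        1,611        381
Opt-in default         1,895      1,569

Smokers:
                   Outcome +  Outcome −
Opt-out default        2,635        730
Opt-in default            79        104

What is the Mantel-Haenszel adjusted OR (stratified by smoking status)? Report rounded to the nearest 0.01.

OR_MH = Σ(aᵢdᵢ/nᵢ) / Σ(bᵢcᵢ/nᵢ), where nᵢ is the stratum total.
Stratum 1 (Non-smokers): n = 5456; a·d/n = 1611·1569/5456 = 463.2806; b·c/n = 381·1895/5456 = 132.3305
Stratum 2 (Smokers): n = 3548; a·d/n = 2635·104/3548 = 77.2379; b·c/n = 730·79/3548 = 16.2542
OR_MH = (463.2806 + 77.2379) / (132.3305 + 16.2542) = 540.5185 / 148.5847 = 3.63778

3.64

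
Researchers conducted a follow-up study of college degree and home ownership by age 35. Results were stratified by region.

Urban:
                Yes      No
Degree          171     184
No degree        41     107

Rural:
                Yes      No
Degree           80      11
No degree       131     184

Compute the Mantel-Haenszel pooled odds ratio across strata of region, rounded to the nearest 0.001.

3.916

OR_MH = Σ(aᵢdᵢ/nᵢ) / Σ(bᵢcᵢ/nᵢ), where nᵢ is the stratum total.
Stratum 1 (Urban): n = 503; a·d/n = 171·107/503 = 36.3757; b·c/n = 184·41/503 = 14.9980
Stratum 2 (Rural): n = 406; a·d/n = 80·184/406 = 36.2562; b·c/n = 11·131/406 = 3.5493
OR_MH = (36.3757 + 36.2562) / (14.9980 + 3.5493) = 72.6319 / 18.5473 = 3.91604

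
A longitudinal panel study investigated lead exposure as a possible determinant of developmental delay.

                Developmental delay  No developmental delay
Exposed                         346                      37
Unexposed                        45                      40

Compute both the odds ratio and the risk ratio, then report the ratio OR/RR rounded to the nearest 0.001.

4.871

Cells: a = 346, b = 37, c = 45, d = 40.
OR = (346·40)/(37·45) = 13840/1665 = 8.31231
Risk in exposed = 346/383 = 0.90339; risk in unexposed = 45/85 = 0.52941; RR = 1.70641
OR/RR = 8.31231 / 1.70641 = 4.87122
The outcome is not rare, so the OR lies further from 1 than the RR.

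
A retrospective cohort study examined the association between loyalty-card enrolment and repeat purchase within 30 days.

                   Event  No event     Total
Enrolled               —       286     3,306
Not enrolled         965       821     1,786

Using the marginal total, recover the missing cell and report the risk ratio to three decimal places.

The missing cell is in the exposed row: 3306 − 286 = 3020.
So a = 3020, b = 286, c = 965, d = 821.
RR = [a/(a+b)] / [c/(c+d)] = (3020/3306) / (965/1786) = 0.91349/0.54031 = 1.69067

1.691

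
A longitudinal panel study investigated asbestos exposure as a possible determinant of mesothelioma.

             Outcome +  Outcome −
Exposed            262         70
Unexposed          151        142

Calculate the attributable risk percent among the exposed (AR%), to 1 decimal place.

Cells: a = 262, b = 70, c = 151, d = 142.
Risk in exposed = 262/332 = 0.78916; risk in unexposed = 151/293 = 0.51536.
RR = 0.78916/0.51536 = 1.53128
AR% = (RR − 1)/RR × 100 = (1.53128 − 1)/1.53128 × 100 = 34.6950%

34.7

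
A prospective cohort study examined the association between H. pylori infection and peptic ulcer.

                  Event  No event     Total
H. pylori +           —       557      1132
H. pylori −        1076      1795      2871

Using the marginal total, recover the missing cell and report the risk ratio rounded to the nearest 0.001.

1.355

The missing cell is in the exposed row: 1132 − 557 = 575.
So a = 575, b = 557, c = 1076, d = 1795.
RR = [a/(a+b)] / [c/(c+d)] = (575/1132) / (1076/2871) = 0.50795/0.37478 = 1.35532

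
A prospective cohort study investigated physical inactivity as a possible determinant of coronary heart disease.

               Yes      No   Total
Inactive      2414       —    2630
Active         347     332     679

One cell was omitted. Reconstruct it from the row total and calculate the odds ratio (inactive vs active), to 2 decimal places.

10.69

The missing cell is in the exposed row: 2630 − 2414 = 216.
So a = 2414, b = 216, c = 347, d = 332.
OR = (a·d)/(b·c) = (2414 × 332) / (216 × 347) = 801448 / 74952 = 10.69282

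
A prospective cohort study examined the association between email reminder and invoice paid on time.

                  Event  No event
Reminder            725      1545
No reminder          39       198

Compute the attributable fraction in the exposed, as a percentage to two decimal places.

Cells: a = 725, b = 1545, c = 39, d = 198.
Risk in exposed = 725/2270 = 0.31938; risk in unexposed = 39/237 = 0.16456.
RR = 0.31938/0.16456 = 1.94087
AR% = (RR − 1)/RR × 100 = (1.94087 − 1)/1.94087 × 100 = 48.4766%

48.48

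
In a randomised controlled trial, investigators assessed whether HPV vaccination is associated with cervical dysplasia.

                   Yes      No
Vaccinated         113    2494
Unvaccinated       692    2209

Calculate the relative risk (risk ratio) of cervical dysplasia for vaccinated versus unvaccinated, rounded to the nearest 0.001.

0.182

Cells: a = 113, b = 2494, c = 692, d = 2209.
Risk in exposed = 113/2607 = 0.04334; risk in unexposed = 692/2901 = 0.23854.
RR = 0.04334 / 0.23854 = 0.18171
The risk is 82% lower among the exposed than among the unexposed.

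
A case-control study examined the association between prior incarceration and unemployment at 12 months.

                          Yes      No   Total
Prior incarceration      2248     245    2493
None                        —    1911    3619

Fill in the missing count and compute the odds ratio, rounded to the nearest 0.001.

The missing cell is in the unexposed row: 3619 − 1911 = 1708.
So a = 2248, b = 245, c = 1708, d = 1911.
OR = (a·d)/(b·c) = (2248 × 1911) / (245 × 1708) = 4295928 / 418460 = 10.26604

10.266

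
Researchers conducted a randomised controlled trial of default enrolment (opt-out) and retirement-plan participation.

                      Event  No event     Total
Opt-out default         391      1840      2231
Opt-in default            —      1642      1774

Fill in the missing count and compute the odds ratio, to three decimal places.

The missing cell is in the unexposed row: 1774 − 1642 = 132.
So a = 391, b = 1840, c = 132, d = 1642.
OR = (a·d)/(b·c) = (391 × 1642) / (1840 × 132) = 642022 / 242880 = 2.64337

2.643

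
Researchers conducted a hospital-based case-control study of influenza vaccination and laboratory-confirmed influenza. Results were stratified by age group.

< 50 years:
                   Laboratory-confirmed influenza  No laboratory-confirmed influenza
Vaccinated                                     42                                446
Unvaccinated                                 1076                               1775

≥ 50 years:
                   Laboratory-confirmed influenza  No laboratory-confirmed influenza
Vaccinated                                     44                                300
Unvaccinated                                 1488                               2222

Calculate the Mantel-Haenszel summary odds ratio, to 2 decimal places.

OR_MH = Σ(aᵢdᵢ/nᵢ) / Σ(bᵢcᵢ/nᵢ), where nᵢ is the stratum total.
Stratum 1 (< 50 years): n = 3339; a·d/n = 42·1775/3339 = 22.3270; b·c/n = 446·1076/3339 = 143.7245
Stratum 2 (≥ 50 years): n = 4054; a·d/n = 44·2222/4054 = 24.1164; b·c/n = 300·1488/4054 = 110.1135
OR_MH = (22.3270 + 24.1164) / (143.7245 + 110.1135) = 46.4435 / 253.8379 = 0.18297

0.18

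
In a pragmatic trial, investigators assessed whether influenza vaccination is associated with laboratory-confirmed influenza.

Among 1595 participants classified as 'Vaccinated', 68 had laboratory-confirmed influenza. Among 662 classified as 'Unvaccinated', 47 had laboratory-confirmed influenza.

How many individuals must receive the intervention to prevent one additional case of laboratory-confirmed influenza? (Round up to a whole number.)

36

Risk in treated group = 68/1595 = 0.04263; risk in control = 47/662 = 0.07100.
Absolute risk reduction = 0.07100 − 0.04263 = 0.02836
NNT = 1 / ARR = 1 / 0.02836 = 35.256 → round up → 36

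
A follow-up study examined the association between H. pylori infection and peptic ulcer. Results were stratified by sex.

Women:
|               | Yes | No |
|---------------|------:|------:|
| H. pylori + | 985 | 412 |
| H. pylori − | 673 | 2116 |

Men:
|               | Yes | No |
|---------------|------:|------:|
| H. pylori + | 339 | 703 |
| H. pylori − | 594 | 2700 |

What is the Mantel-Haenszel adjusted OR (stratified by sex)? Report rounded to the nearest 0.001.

4.362

OR_MH = Σ(aᵢdᵢ/nᵢ) / Σ(bᵢcᵢ/nᵢ), where nᵢ is the stratum total.
Stratum 1 (Women): n = 4186; a·d/n = 985·2116/4186 = 497.9121; b·c/n = 412·673/4186 = 66.2389
Stratum 2 (Men): n = 4336; a·d/n = 339·2700/4336 = 211.0932; b·c/n = 703·594/4336 = 96.3058
OR_MH = (497.9121 + 211.0932) / (66.2389 + 96.3058) = 709.0053 / 162.5447 = 4.36191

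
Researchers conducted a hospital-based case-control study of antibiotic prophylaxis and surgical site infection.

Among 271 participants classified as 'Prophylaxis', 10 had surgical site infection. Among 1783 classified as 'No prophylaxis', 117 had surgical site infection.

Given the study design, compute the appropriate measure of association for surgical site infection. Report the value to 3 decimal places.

0.546

From the description: a = 10, b = 261, c = 117, d = 1666.
This is a hospital-based case-control study: participants were sampled on outcome status, so risks in the source population cannot be estimated directly — relative risk is not valid here. The odds ratio is the appropriate measure.
OR = (a·d)/(b·c) = (10 × 1666) / (261 × 117) = 16660 / 30537 = 0.54557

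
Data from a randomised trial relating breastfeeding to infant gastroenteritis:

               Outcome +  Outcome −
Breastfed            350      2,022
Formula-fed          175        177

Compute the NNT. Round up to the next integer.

Risk in treated group = 350/2372 = 0.14755; risk in control = 175/352 = 0.49716.
Absolute risk reduction = 0.49716 − 0.14755 = 0.34960
NNT = 1 / ARR = 1 / 0.34960 = 2.860 → round up → 3

3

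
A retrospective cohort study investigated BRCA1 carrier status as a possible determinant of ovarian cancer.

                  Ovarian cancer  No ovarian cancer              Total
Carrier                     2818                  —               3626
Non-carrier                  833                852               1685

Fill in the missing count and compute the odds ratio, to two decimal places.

The missing cell is in the exposed row: 3626 − 2818 = 808.
So a = 2818, b = 808, c = 833, d = 852.
OR = (a·d)/(b·c) = (2818 × 852) / (808 × 833) = 2400936 / 673064 = 3.56717

3.57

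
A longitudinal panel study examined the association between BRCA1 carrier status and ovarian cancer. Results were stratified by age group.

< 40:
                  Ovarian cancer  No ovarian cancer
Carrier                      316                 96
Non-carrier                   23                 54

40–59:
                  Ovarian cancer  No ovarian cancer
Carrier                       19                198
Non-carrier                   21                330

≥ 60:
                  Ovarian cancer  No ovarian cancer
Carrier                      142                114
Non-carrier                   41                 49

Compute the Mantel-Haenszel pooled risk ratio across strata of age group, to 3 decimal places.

1.705

RR_MH = Σ(aᵢ·n₀ᵢ/nᵢ) / Σ(cᵢ·n₁ᵢ/nᵢ), with n₁ᵢ = aᵢ+bᵢ (exposed), n₀ᵢ = cᵢ+dᵢ (unexposed), nᵢ = n₁ᵢ+n₀ᵢ.
Stratum 1 (< 40): n₁ = 412, n₀ = 77, n = 489; a·n₀/n = 316·77/489 = 49.7587; c·n₁/n = 23·412/489 = 19.3783
Stratum 2 (40–59): n₁ = 217, n₀ = 351, n = 568; a·n₀/n = 19·351/568 = 11.7412; c·n₁/n = 21·217/568 = 8.0229
Stratum 3 (≥ 60): n₁ = 256, n₀ = 90, n = 346; a·n₀/n = 142·90/346 = 36.9364; c·n₁/n = 41·256/346 = 30.3353
RR_MH = (49.7587 + 11.7412 + 36.9364) / (19.3783 + 8.0229 + 30.3353) = 98.4363 / 57.7365 = 1.70492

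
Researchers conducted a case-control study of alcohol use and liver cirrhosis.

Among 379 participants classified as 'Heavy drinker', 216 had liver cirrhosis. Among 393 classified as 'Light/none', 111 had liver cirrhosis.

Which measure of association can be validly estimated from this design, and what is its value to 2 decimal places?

3.37

From the description: a = 216, b = 163, c = 111, d = 282.
This is a case-control study: participants were sampled on outcome status, so risks in the source population cannot be estimated directly — relative risk is not valid here. The odds ratio is the appropriate measure.
OR = (a·d)/(b·c) = (216 × 282) / (163 × 111) = 60912 / 18093 = 3.36661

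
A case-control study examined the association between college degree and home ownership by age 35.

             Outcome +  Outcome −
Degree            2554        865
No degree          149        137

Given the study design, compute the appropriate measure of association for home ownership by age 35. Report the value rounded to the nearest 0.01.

2.71

Cells: a = 2554, b = 865, c = 149, d = 137.
This is a case-control study: participants were sampled on outcome status, so risks in the source population cannot be estimated directly — relative risk is not valid here. The odds ratio is the appropriate measure.
OR = (a·d)/(b·c) = (2554 × 137) / (865 × 149) = 349898 / 128885 = 2.71481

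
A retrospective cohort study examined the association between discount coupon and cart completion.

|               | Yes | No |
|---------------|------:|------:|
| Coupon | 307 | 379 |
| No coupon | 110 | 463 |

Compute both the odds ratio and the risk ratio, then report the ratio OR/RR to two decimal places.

1.46

Cells: a = 307, b = 379, c = 110, d = 463.
OR = (307·463)/(379·110) = 142141/41690 = 3.40947
Risk in exposed = 307/686 = 0.44752; risk in unexposed = 110/573 = 0.19197; RR = 2.33118
OR/RR = 3.40947 / 2.33118 = 1.46255
The outcome is not rare, so the OR lies further from 1 than the RR.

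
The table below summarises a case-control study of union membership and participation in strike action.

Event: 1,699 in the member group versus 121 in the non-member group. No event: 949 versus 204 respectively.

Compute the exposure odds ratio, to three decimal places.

From the description: a = 1699, b = 949, c = 121, d = 204.
OR = (a·d)/(b·c) = (1699 × 204) / (949 × 121) = 346596 / 114829 = 3.01837
The odds of participation in strike action are about 3.02 times as high in the member group.

3.018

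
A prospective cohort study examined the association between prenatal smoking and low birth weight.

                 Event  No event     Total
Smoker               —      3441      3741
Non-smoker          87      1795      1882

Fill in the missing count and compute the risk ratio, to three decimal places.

1.735

The missing cell is in the exposed row: 3741 − 3441 = 300.
So a = 300, b = 3441, c = 87, d = 1795.
RR = [a/(a+b)] / [c/(c+d)] = (300/3741) / (87/1882) = 0.08019/0.04623 = 1.73474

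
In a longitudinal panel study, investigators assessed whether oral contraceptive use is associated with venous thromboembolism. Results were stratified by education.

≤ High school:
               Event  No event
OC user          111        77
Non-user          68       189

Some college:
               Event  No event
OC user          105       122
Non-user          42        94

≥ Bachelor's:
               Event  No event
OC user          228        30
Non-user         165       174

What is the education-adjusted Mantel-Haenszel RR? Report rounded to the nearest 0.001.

RR_MH = Σ(aᵢ·n₀ᵢ/nᵢ) / Σ(cᵢ·n₁ᵢ/nᵢ), with n₁ᵢ = aᵢ+bᵢ (exposed), n₀ᵢ = cᵢ+dᵢ (unexposed), nᵢ = n₁ᵢ+n₀ᵢ.
Stratum 1 (≤ High school): n₁ = 188, n₀ = 257, n = 445; a·n₀/n = 111·257/445 = 64.1056; c·n₁/n = 68·188/445 = 28.7281
Stratum 2 (Some college): n₁ = 227, n₀ = 136, n = 363; a·n₀/n = 105·136/363 = 39.3388; c·n₁/n = 42·227/363 = 26.2645
Stratum 3 (≥ Bachelor's): n₁ = 258, n₀ = 339, n = 597; a·n₀/n = 228·339/597 = 129.4673; c·n₁/n = 165·258/597 = 71.3065
RR_MH = (64.1056 + 39.3388 + 129.4673) / (28.7281 + 26.2645 + 71.3065) = 232.9118 / 126.2991 = 1.84413

1.844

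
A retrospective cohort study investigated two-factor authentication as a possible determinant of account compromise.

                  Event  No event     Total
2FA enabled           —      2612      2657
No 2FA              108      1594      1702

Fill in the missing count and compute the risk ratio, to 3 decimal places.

0.267

The missing cell is in the exposed row: 2657 − 2612 = 45.
So a = 45, b = 2612, c = 108, d = 1594.
RR = [a/(a+b)] / [c/(c+d)] = (45/2657) / (108/1702) = 0.01694/0.06345 = 0.26691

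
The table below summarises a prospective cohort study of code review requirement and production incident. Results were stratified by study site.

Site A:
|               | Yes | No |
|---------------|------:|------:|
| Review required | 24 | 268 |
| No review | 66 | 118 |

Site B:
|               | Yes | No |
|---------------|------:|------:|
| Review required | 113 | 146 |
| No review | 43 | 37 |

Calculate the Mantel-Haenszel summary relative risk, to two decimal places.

RR_MH = Σ(aᵢ·n₀ᵢ/nᵢ) / Σ(cᵢ·n₁ᵢ/nᵢ), with n₁ᵢ = aᵢ+bᵢ (exposed), n₀ᵢ = cᵢ+dᵢ (unexposed), nᵢ = n₁ᵢ+n₀ᵢ.
Stratum 1 (Site A): n₁ = 292, n₀ = 184, n = 476; a·n₀/n = 24·184/476 = 9.2773; c·n₁/n = 66·292/476 = 40.4874
Stratum 2 (Site B): n₁ = 259, n₀ = 80, n = 339; a·n₀/n = 113·80/339 = 26.6667; c·n₁/n = 43·259/339 = 32.8525
RR_MH = (9.2773 + 26.6667) / (40.4874 + 32.8525) = 35.9440 / 73.3399 = 0.49010

0.49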